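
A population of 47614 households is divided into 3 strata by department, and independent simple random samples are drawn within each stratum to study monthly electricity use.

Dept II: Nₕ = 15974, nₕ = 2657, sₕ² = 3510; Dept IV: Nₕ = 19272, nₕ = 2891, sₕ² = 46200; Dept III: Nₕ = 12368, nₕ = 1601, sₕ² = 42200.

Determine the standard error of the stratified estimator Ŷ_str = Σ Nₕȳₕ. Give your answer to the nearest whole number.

94000

Var(Ŷ_str) = Σₕ Nₕ²(1 − fₕ)sₕ²/nₕ.
Dept II: 15974²·(1 − 2657/15974)·3510/2657 = 2.8101897 × 10^8.
Dept IV: 19272²·(1 − 2891/19272)·46200/2891 = 5.044999 × 10^9.
Dept III: 12368²·(1 − 1601/12368)·42200/1601 = 3.5100662 × 10^9.
Sum = 8.8360842 × 10^9.
SE = √(8.8360842 × 10^9) = 94000.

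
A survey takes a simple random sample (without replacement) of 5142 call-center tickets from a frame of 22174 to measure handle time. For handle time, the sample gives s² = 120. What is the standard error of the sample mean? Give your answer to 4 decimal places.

0.1339

Under SRS without replacement, Var(ȳ) = (1 − f)·s²/n with f = n/N = 5142/22174 = 0.23189321.
Var(ȳ) = (1 − 0.23189321)·120/5142 = 0.76810679·0.023337223 = 0.017925479.
SE(ȳ) = √(0.017925479) = 0.1339.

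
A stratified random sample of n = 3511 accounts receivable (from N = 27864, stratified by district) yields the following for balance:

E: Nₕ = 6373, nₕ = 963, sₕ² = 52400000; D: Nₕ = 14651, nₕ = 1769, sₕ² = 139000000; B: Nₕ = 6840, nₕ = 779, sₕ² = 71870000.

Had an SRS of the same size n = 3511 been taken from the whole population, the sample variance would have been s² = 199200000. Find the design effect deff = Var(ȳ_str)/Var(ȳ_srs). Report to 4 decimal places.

Var(ȳ_str) = Σ Wₕ²(1−fₕ)sₕ²/nₕ with Wₕ = Nₕ/27864:
  E: (6373/27864)²·(1−963/6373)·52400000/963 = 2416.3468
  D: (14651/27864)²·(1−1769/14651)·139000000/1769 = 19100.758
  B: (6840/27864)²·(1−779/6840)·71870000/779 = 4926.3317
  → Var(ȳ_str) = 26443.437.
Var(ȳ_srs) = (1 − 3511/27864)·199200000/3511 = 49586.963.
deff = 26443.437 / 49586.963 = 0.5333.

0.5333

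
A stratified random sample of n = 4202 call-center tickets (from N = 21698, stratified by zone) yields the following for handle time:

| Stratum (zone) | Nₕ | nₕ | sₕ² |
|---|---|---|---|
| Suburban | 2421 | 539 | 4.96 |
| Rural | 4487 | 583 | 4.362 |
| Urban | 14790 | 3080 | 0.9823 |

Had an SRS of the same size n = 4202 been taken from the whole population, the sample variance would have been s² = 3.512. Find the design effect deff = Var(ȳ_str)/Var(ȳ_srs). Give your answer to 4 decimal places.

0.7193

Var(ȳ_str) = Σ Wₕ²(1−fₕ)sₕ²/nₕ with Wₕ = Nₕ/21698:
  Suburban: (2421/21698)²·(1−539/2421)·4.96/539 = 8.9056969 × 10^-5
  Rural: (4487/21698)²·(1−583/4487)·4.362/583 = 2.7838355 × 10^-4
  Urban: (14790/21698)²·(1−3080/14790)·0.9823/3080 = 1.173219 × 10^-4
  → Var(ȳ_str) = 4.8476242 × 10^-4.
Var(ȳ_srs) = (1 − 4202/21698)·3.512/4202 = 6.7393424 × 10^-4.
deff = (4.8476242 × 10^-4) / (6.7393424 × 10^-4) = 0.7193.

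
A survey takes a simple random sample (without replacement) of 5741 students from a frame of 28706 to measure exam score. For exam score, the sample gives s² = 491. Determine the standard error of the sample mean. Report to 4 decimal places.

0.2616

Under SRS without replacement, Var(ȳ) = (1 − f)·s²/n with f = n/N = 5741/28706 = 0.19999303.
Var(ȳ) = (1 − 0.19999303)·491/5741 = 0.80000697·0.08552517 = 0.068420732.
SE(ȳ) = √(0.068420732) = 0.2616.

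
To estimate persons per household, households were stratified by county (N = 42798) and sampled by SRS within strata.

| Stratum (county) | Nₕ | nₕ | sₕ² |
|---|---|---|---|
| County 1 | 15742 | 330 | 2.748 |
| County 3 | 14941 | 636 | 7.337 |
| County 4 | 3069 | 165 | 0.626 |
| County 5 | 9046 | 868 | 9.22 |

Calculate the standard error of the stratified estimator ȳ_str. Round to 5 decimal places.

0.05382

Var(ȳ_str) = Σₕ Wₕ²(1 − fₕ)sₕ²/nₕ with Wₕ = Nₕ/N, N = 42798.
County 1: Wₕ = 0.36782093; term = 0.36782093²·(1 − 0.02096303)·2.748/330 = 0.0011029981.
County 3: Wₕ = 0.34910510; term = 0.34910510²·(1 − 0.04256743)·7.337/636 = 0.0013461144.
County 4: Wₕ = 0.07170896; term = 0.07170896²·(1 − 0.05376344)·0.626/165 = 1.8460223 × 10^-5.
County 5: Wₕ = 0.21136502; term = 0.21136502²·(1 − 0.09595401)·9.22/868 = 4.2901051 × 10^-4.
Sum = 0.0028965832.
SE = √(0.0028965832) = 0.05382.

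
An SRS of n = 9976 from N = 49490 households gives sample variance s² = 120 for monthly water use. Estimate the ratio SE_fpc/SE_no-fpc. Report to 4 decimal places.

f = n/N = 9976/49490 = 0.20157608.
SE_no-fpc = √(s²/n) = 0.1096762; SE_fpc = √((1−f)s²/n) = 0.098000699.
Ratio = √(1−f) = 0.89354570.

0.8935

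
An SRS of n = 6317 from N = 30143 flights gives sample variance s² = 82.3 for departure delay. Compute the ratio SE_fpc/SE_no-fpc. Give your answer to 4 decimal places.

f = n/N = 6317/30143 = 0.20956773.
SE_no-fpc = √(s²/n) = 0.11414174; SE_fpc = √((1−f)s²/n) = 0.10147915.
Ratio = √(1−f) = 0.88906258.

0.8891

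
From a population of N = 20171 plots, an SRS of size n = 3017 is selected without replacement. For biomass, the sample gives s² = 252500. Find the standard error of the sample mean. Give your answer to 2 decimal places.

8.44

Under SRS without replacement, Var(ȳ) = (1 − f)·s²/n with f = n/N = 3017/20171 = 0.14957117.
Var(ȳ) = (1 − 0.14957117)·252500/3017 = 0.85042883·83.69241 = 71.174438.
SE(ȳ) = √(71.174438) = 8.44.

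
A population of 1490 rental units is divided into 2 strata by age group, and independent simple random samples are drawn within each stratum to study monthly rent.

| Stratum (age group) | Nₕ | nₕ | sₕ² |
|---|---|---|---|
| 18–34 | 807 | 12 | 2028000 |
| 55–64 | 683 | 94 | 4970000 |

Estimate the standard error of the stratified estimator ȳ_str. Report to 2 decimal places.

241.70

Var(ȳ_str) = Σₕ Wₕ²(1 − fₕ)sₕ²/nₕ with Wₕ = Nₕ/N, N = 1490.
18–34: Wₕ = 0.54161074; term = 0.54161074²·(1 − 0.01486989)·2028000/12 = 48837.658.
55–64: Wₕ = 0.45838926; term = 0.45838926²·(1 − 0.13762811)·4970000/94 = 9580.5843.
Sum = 58418.242.
SE = √(58418.242) = 241.70.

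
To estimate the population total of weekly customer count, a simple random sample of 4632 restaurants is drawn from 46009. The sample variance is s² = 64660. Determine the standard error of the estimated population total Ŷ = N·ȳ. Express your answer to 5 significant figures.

163020

Var(Ŷ) = N²·Var(ȳ) = N²·(1 − n/N)·s²/n.
f = 4632/46009 = 0.10067595; Var(ȳ) = 0.89932405·64660/4632 = 12.554036.
Var(Ŷ) = 46009² · 12.554036 = 2.6574736 × 10^10.
SE(Ŷ) = √(2.6574736 × 10^10) = 163020.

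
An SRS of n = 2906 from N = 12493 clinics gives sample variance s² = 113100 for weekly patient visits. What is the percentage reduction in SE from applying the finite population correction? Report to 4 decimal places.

12.3992

f = n/N = 2906/12493 = 0.23261026.
SE_no-fpc = √(s²/n) = 6.2385477; SE_fpc = √((1−f)s²/n) = 5.4650167.
Ratio = √(1−f) = 0.87600784. Reduction = 100·(1 − 0.87600784) = 12.3992%.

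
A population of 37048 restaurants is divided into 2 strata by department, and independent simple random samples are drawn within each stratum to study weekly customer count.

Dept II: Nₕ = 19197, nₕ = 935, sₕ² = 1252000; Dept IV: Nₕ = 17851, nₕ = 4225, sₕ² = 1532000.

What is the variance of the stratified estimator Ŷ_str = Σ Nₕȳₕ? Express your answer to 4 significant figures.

Var(Ŷ_str) = Σₕ Nₕ²(1 − fₕ)sₕ²/nₕ.
Dept II: 19197²·(1 − 935/19197)·1252000/935 = 4.6943387 × 10^11.
Dept IV: 17851²·(1 − 4225/17851)·1532000/4225 = 8.8198863 × 10^10.
Sum = 5.5763273 × 10^11.

5.576 × 10^11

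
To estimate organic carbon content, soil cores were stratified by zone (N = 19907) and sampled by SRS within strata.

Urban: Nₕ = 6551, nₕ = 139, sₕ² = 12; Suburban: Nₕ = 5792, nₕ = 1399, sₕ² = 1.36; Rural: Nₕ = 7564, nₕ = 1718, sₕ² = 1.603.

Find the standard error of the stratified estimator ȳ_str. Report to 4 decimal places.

Var(ȳ_str) = Σₕ Wₕ²(1 − fₕ)sₕ²/nₕ with Wₕ = Nₕ/N, N = 19907.
Urban: Wₕ = 0.32908022; term = 0.32908022²·(1 − 0.02121813)·12/139 = 0.0091507339.
Suburban: Wₕ = 0.29095293; term = 0.29095293²·(1 − 0.24154006)·1.36/1399 = 6.2416486 × 10^-5.
Rural: Wₕ = 0.37996685; term = 0.37996685²·(1 − 0.22712850)·1.603/1718 = 1.0411398 × 10^-4.
Sum = 0.0093172644.
SE = √(0.0093172644) = 0.0965.

0.0965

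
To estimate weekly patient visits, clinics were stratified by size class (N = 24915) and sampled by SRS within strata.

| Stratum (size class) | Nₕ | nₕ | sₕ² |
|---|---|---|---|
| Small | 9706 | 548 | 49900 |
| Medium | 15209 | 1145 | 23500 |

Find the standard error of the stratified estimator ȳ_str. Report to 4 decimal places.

Var(ȳ_str) = Σₕ Wₕ²(1 − fₕ)sₕ²/nₕ with Wₕ = Nₕ/N, N = 24915.
Small: Wₕ = 0.38956452; term = 0.38956452²·(1 − 0.05645992)·49900/548 = 13.038845.
Medium: Wₕ = 0.61043548; term = 0.61043548²·(1 − 0.07528437)·23500/1145 = 7.072128.
Sum = 20.110973.
SE = √(20.110973) = 4.4845.

4.4845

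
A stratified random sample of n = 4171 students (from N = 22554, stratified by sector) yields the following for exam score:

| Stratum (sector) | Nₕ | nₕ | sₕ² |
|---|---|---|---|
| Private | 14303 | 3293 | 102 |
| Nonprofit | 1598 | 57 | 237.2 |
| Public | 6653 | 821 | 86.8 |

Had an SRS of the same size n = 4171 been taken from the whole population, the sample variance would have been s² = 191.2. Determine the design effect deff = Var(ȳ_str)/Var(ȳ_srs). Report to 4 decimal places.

Var(ȳ_str) = Σ Wₕ²(1−fₕ)sₕ²/nₕ with Wₕ = Nₕ/22554:
  Private: (14303/22554)²·(1−3293/14303)·102/3293 = 0.0095890536
  Nonprofit: (1598/22554)²·(1−57/1598)·237.2/57 = 0.020145224
  Public: (6653/22554)²·(1−821/6653)·86.8/821 = 0.0080642588
  → Var(ȳ_str) = 0.037798536.
Var(ȳ_srs) = (1 − 4171/22554)·191.2/4171 = 0.037362894.
deff = 0.037798536 / 0.037362894 = 1.0117.

1.0117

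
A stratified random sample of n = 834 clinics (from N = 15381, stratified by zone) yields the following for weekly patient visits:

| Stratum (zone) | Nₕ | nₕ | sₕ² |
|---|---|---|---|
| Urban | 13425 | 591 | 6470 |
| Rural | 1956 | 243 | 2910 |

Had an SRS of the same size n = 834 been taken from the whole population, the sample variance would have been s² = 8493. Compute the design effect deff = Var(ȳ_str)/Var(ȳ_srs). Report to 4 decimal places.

0.8454

Var(ȳ_str) = Σ Wₕ²(1−fₕ)sₕ²/nₕ with Wₕ = Nₕ/15381:
  Urban: (13425/15381)²·(1−591/13425)·6470/591 = 7.9730408
  Rural: (1956/15381)²·(1−243/1956)·2910/243 = 0.169607
  → Var(ȳ_str) = 8.1426478.
Var(ȳ_srs) = (1 − 834/15381)·8493/834 = 9.6312785.
deff = 8.1426478 / 9.6312785 = 0.8454.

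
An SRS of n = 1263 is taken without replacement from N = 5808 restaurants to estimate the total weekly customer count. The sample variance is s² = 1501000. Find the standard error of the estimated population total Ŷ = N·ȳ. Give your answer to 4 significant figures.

Var(Ŷ) = N²·Var(ȳ) = N²·(1 − n/N)·s²/n.
f = 1263/5808 = 0.21745868; Var(ȳ) = 0.78254132·1501000/1263 = 930.00358.
Var(Ŷ) = 5808² · 930.00358 = 3.1371684 × 10^10.
SE(Ŷ) = √(3.1371684 × 10^10) = 177100.

177100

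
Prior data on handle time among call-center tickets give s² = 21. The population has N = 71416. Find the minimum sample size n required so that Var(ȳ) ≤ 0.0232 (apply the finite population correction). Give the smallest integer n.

Without fpc, n₀ = s²/D = 21/0.0232 = 905.1724.
With fpc, (1 − n/N)·s²/n ≤ D requires n ≥ n₀/(1 + n₀/N) = 905.1724/(1 + 905.1724/71416) = 893.8433.
Rounding up, n = 894.

894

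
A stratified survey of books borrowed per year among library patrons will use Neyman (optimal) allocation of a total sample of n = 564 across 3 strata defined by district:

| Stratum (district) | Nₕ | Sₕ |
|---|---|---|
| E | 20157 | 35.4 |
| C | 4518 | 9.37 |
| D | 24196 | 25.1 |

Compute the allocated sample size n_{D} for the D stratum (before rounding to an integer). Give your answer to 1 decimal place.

Neyman allocation: nₕ = n·NₕSₕ / Σⱼ NⱼSⱼ.
Σ NⱼSⱼ = 20157·35.4 + 4518·9.37 + 24196·25.1 = 1.3632111 × 10^6.
n_{D} = 564·24196·25.1 / (1.3632111 × 10^6) = 251.3.

251.3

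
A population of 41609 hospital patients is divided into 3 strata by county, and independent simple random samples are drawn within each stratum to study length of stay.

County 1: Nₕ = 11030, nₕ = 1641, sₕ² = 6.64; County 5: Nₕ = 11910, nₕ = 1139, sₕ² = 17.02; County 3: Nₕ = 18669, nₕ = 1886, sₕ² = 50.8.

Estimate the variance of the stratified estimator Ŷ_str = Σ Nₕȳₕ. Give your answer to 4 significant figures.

1.078 × 10^7

Var(Ŷ_str) = Σₕ Nₕ²(1 − fₕ)sₕ²/nₕ.
County 1: 11030²·(1 − 1641/11030)·6.64/1641 = 419038.91.
County 5: 11910²·(1 − 1139/11910)·17.02/1139 = 1.9169184 × 10^6.
County 3: 18669²·(1 − 1886/18669)·50.8/1886 = 8.4394214 × 10^6.
Sum = 1.0775379 × 10^7.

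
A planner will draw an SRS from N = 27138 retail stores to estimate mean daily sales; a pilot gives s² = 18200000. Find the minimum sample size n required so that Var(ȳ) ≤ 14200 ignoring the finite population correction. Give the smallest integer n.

Without fpc, n₀ = s²/D = 18200000/14200 = 1281.6901.
Rounding up, n = 1282.

1282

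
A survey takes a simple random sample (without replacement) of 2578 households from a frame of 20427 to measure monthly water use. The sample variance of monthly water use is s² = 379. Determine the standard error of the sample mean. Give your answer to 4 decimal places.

0.3584

Under SRS without replacement, Var(ȳ) = (1 − f)·s²/n with f = n/N = 2578/20427 = 0.12620551.
Var(ȳ) = (1 − 0.12620551)·379/2578 = 0.87379449·0.14701319 = 0.12845931.
SE(ȳ) = √(0.12845931) = 0.3584.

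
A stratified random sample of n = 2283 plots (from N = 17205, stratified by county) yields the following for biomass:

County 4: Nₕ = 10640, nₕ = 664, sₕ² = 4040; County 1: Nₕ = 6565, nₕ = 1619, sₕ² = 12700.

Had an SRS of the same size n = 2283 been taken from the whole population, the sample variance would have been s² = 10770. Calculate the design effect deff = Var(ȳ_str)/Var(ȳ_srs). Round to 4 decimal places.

Var(ȳ_str) = Σ Wₕ²(1−fₕ)sₕ²/nₕ with Wₕ = Nₕ/17205:
  County 4: (10640/17205)²·(1−664/10640)·4040/664 = 2.181735
  County 1: (6565/17205)²·(1−1619/6565)·12700/1619 = 0.86047124
  → Var(ȳ_str) = 3.0422062.
Var(ȳ_srs) = (1 − 2283/17205)·10770/2283 = 4.0914962.
deff = 3.0422062 / 4.0914962 = 0.7435.

0.7435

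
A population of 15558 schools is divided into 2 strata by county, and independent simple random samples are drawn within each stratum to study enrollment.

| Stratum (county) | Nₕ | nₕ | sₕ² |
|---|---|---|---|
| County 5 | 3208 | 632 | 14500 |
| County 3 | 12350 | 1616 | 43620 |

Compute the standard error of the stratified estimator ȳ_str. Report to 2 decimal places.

Var(ȳ_str) = Σₕ Wₕ²(1 − fₕ)sₕ²/nₕ with Wₕ = Nₕ/N, N = 15558.
County 5: Wₕ = 0.20619617; term = 0.20619617²·(1 − 0.19700748)·14500/632 = 0.78329185.
County 3: Wₕ = 0.79380383; term = 0.79380383²·(1 − 0.13085020)·43620/1616 = 14.783093.
Sum = 15.566385.
SE = √(15.566385) = 3.95.

3.95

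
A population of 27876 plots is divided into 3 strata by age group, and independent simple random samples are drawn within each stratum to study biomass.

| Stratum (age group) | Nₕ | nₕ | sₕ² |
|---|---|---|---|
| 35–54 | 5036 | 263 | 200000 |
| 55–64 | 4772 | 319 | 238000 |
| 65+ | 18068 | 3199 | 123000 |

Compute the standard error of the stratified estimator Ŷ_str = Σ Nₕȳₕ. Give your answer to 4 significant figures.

Var(Ŷ_str) = Σₕ Nₕ²(1 − fₕ)sₕ²/nₕ.
35–54: 5036²·(1 − 263/5036)·200000/263 = 1.8278957 × 10^10.
55–64: 4772²·(1 − 319/4772)·238000/319 = 1.585402 × 10^10.
65+: 18068²·(1 − 3199/18068)·123000/3199 = 1.0329581 × 10^10.
Sum = 4.4462558 × 10^10.
SE = √(4.4462558 × 10^10) = 210900.

210900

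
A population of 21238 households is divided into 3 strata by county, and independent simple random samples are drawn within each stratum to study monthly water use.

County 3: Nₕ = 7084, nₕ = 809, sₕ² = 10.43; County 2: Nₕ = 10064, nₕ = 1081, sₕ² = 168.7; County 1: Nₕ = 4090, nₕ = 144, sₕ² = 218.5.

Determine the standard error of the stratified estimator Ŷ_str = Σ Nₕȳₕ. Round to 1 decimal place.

Var(Ŷ_str) = Σₕ Nₕ²(1 − fₕ)sₕ²/nₕ.
County 3: 7084²·(1 − 809/7084)·10.43/809 = 573096.91.
County 2: 10064²·(1 − 1081/10064)·168.7/1081 = 1.4108519 × 10^7.
County 1: 4090²·(1 − 144/4090)·218.5/144 = 2.4488903 × 10^7.
Sum = 3.9170519 × 10^7.
SE = √(3.9170519 × 10^7) = 6258.6.

6258.6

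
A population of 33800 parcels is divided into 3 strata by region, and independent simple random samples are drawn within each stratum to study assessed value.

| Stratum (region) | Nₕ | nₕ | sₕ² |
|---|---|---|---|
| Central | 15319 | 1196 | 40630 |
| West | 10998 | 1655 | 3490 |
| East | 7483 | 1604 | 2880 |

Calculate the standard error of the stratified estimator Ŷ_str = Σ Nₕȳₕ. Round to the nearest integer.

87438

Var(Ŷ_str) = Σₕ Nₕ²(1 − fₕ)sₕ²/nₕ.
Central: 15319²·(1 − 1196/15319)·40630/1196 = 7.3497576 × 10^9.
West: 10998²·(1 − 1655/10998)·3490/1655 = 2.1668432 × 10^8.
East: 7483²·(1 − 1604/7483)·2880/1604 = 7.898913 × 10^7.
Sum = 7.6454311 × 10^9.
SE = √(7.6454311 × 10^9) = 87438.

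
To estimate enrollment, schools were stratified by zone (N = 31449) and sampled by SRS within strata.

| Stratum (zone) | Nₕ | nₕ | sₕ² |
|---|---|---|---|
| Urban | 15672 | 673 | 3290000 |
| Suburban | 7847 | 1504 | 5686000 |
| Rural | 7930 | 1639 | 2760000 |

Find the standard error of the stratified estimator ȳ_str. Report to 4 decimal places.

37.9085

Var(ȳ_str) = Σₕ Wₕ²(1 − fₕ)sₕ²/nₕ with Wₕ = Nₕ/N, N = 31449.
Urban: Wₕ = 0.49833063; term = 0.49833063²·(1 − 0.04294283)·3290000/673 = 1161.8602.
Suburban: Wₕ = 0.24951509; term = 0.24951509²·(1 − 0.19166560)·5686000/1504 = 190.25834.
Rural: Wₕ = 0.25215428; term = 0.25215428²·(1 − 0.20668348)·2760000/1639 = 84.939426.
Sum = 1437.058.
SE = √(1437.058) = 37.9085.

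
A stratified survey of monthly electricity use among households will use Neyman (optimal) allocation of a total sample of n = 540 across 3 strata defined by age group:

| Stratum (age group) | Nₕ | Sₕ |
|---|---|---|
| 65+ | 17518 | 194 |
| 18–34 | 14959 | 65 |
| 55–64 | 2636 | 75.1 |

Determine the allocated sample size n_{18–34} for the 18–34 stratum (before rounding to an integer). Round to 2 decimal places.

114.92

Neyman allocation: nₕ = n·NₕSₕ / Σⱼ NⱼSⱼ.
Σ NⱼSⱼ = 17518·194 + 14959·65 + 2636·75.1 = 4.5687906 × 10^6.
n_{18–34} = 540·14959·65 / (4.5687906 × 10^6) = 114.92.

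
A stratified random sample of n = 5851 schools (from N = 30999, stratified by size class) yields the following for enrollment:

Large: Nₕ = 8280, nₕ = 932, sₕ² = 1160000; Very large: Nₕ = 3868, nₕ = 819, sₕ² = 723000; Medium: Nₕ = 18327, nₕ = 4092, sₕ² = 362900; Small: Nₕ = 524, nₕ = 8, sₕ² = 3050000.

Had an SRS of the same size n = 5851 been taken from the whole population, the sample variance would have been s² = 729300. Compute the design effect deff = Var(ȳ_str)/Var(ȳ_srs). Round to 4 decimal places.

2.1854

Var(ȳ_str) = Σ Wₕ²(1−fₕ)sₕ²/nₕ with Wₕ = Nₕ/30999:
  Large: (8280/30999)²·(1−932/8280)·1160000/932 = 78.803625
  Very large: (3868/30999)²·(1−819/3868)·723000/819 = 10.834351
  Medium: (18327/30999)²·(1−4092/18327)·362900/4092 = 24.077136
  Small: (524/30999)²·(1−8/524)·3050000/8 = 107.27425
  → Var(ȳ_str) = 220.98936.
Var(ȳ_srs) = (1 − 5851/30999)·729300/5851 = 101.11879.
deff = 220.98936 / 101.11879 = 2.1854.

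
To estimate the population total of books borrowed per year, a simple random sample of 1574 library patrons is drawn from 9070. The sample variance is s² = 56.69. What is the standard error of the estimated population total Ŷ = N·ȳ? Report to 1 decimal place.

1564.8

Var(Ŷ) = N²·Var(ȳ) = N²·(1 − n/N)·s²/n.
f = 1574/9070 = 0.17353914; Var(ȳ) = 0.82646086·56.69/1574 = 0.029766243.
Var(Ŷ) = 9070² · 0.029766243 = 2.448717 × 10^6.
SE(Ŷ) = √(2.448717 × 10^6) = 1564.8.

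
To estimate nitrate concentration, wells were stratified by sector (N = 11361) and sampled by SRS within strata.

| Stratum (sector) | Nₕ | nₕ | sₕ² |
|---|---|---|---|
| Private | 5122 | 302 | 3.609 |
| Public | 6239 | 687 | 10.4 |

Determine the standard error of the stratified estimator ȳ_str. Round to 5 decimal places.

0.07968

Var(ȳ_str) = Σₕ Wₕ²(1 − fₕ)sₕ²/nₕ with Wₕ = Nₕ/N, N = 11361.
Private: Wₕ = 0.45084060; term = 0.45084060²·(1 − 0.05896134)·3.609/302 = 0.0022857748.
Public: Wₕ = 0.54915940; term = 0.54915940²·(1 − 0.11011380)·10.4/687 = 0.0040626361.
Sum = 0.0063484109.
SE = √(0.0063484109) = 0.07968.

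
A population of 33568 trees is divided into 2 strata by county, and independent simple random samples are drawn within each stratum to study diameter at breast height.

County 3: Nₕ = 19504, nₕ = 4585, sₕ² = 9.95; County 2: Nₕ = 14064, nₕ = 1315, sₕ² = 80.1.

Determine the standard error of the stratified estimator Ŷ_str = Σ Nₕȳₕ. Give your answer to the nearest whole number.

Var(Ŷ_str) = Σₕ Nₕ²(1 − fₕ)sₕ²/nₕ.
County 3: 19504²·(1 − 4585/19504)·9.95/4585 = 631461.89.
County 2: 14064²·(1 − 1315/14064)·80.1/1315 = 1.0921738 × 10^7.
Sum = 1.15532 × 10^7.
SE = √(1.15532 × 10^7) = 3399.

3399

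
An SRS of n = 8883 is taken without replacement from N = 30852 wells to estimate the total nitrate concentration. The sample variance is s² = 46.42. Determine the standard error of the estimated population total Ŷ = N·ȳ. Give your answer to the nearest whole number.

Var(Ŷ) = N²·Var(ȳ) = N²·(1 − n/N)·s²/n.
f = 8883/30852 = 0.28792299; Var(ȳ) = 0.71207701·46.42/8883 = 0.0037211094.
Var(Ŷ) = 30852² · 0.0037211094 = 3.5419227 × 10^6.
SE(Ŷ) = √(3.5419227 × 10^6) = 1882.

1882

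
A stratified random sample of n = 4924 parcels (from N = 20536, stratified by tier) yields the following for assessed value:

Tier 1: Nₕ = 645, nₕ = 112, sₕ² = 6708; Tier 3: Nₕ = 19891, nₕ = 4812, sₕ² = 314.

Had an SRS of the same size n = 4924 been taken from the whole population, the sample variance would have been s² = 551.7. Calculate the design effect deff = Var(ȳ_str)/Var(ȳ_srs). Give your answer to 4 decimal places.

1.1180

Var(ȳ_str) = Σ Wₕ²(1−fₕ)sₕ²/nₕ with Wₕ = Nₕ/20536:
  Tier 1: (645/20536)²·(1−112/645)·6708/112 = 0.04882365
  Tier 3: (19891/20536)²·(1−4812/19891)·314/4812 = 0.046408922
  → Var(ȳ_str) = 0.095232572.
Var(ȳ_srs) = (1 − 4924/20536)·551.7/4924 = 0.085178037.
deff = 0.095232572 / 0.085178037 = 1.1180.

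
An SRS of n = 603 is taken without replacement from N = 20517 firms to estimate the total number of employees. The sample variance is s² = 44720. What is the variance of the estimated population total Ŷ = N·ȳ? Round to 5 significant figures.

Var(Ŷ) = N²·Var(ȳ) = N²·(1 − n/N)·s²/n.
f = 603/20517 = 0.02939026; Var(ȳ) = 0.97060974·44720/603 = 71.982865.
Var(Ŷ) = 20517² · 71.982865 = 3.0300992 × 10^10.

3.0301 × 10^10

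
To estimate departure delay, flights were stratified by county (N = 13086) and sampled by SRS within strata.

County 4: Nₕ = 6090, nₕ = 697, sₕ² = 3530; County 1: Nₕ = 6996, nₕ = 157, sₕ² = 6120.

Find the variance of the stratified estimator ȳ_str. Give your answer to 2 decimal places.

11.86

Var(ȳ_str) = Σₕ Wₕ²(1 − fₕ)sₕ²/nₕ with Wₕ = Nₕ/N, N = 13086.
County 4: Wₕ = 0.46538285; term = 0.46538285²·(1 − 0.11444992)·3530/697 = 0.97135014.
County 1: Wₕ = 0.53461715; term = 0.53461715²·(1 − 0.02244140)·6120/157 = 10.891316.
Sum = 11.862666.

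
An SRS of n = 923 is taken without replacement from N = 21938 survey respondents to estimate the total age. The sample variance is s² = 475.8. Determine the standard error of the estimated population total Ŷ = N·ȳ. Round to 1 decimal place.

15416.1

Var(Ŷ) = N²·Var(ȳ) = N²·(1 − n/N)·s²/n.
f = 923/21938 = 0.04207312; Var(ȳ) = 0.95792688·475.8/923 = 0.49380456.
Var(Ŷ) = 21938² · 0.49380456 = 2.3765621 × 10^8.
SE(Ŷ) = √(2.3765621 × 10^8) = 15416.1.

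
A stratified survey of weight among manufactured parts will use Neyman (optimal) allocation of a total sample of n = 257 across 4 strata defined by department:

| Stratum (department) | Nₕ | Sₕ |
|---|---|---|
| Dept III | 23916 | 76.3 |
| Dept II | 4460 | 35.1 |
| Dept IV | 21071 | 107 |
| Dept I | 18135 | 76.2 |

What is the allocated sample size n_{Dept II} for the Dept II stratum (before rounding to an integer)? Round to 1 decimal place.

7.2

Neyman allocation: nₕ = n·NₕSₕ / Σⱼ NⱼSⱼ.
Σ NⱼSⱼ = 23916·76.3 + 4460·35.1 + 21071·107 + 18135·76.2 = 5.6178208 × 10^6.
n_{Dept II} = 257·4460·35.1 / (5.6178208 × 10^6) = 7.2.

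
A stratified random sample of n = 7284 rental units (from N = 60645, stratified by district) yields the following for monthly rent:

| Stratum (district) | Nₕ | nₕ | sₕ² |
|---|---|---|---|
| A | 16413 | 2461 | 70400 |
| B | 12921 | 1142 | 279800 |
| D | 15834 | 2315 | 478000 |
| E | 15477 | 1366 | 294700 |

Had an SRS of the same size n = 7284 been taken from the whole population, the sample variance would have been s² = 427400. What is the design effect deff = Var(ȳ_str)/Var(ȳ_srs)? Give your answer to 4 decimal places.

0.7118

Var(ȳ_str) = Σ Wₕ²(1−fₕ)sₕ²/nₕ with Wₕ = Nₕ/60645:
  A: (16413/60645)²·(1−2461/16413)·70400/2461 = 1.7811294
  B: (12921/60645)²·(1−1142/12921)·279800/1142 = 10.139024
  D: (15834/60645)²·(1−2315/15834)·478000/2315 = 12.017721
  E: (15477/60645)²·(1−1366/15477)·294700/1366 = 12.811029
  → Var(ȳ_str) = 36.748903.
Var(ȳ_srs) = (1 − 7284/60645)·427400/7284 = 51.628979.
deff = 36.748903 / 51.628979 = 0.7118.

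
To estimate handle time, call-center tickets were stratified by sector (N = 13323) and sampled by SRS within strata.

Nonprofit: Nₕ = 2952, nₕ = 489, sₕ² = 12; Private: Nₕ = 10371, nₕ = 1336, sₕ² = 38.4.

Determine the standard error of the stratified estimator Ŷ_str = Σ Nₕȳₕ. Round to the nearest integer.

1695

Var(Ŷ_str) = Σₕ Nₕ²(1 − fₕ)sₕ²/nₕ.
Nonprofit: 2952²·(1 − 489/2952)·12/489 = 178423.95.
Private: 10371²·(1 − 1336/10371)·38.4/1336 = 2.6932307 × 10^6.
Sum = 2.8716547 × 10^6.
SE = √(2.8716547 × 10^6) = 1695.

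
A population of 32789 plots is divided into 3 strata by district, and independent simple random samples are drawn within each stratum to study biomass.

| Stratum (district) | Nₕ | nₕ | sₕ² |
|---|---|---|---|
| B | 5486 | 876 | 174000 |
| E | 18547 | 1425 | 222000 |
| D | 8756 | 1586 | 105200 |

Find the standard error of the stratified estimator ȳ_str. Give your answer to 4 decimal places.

Var(ȳ_str) = Σₕ Wₕ²(1 − fₕ)sₕ²/nₕ with Wₕ = Nₕ/N, N = 32789.
B: Wₕ = 0.16731221; term = 0.16731221²·(1 − 0.15967918)·174000/876 = 4.6724593.
E: Wₕ = 0.56564702; term = 0.56564702²·(1 − 0.07683183)·222000/1425 = 46.016113.
D: Wₕ = 0.26704078; term = 0.26704078²·(1 − 0.18113294)·105200/1586 = 3.8732999.
Sum = 54.561872.
SE = √(54.561872) = 7.3866.

7.3866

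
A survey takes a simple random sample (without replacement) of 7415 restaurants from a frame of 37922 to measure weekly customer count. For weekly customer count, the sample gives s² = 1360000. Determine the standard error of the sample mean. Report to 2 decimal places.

12.15

Under SRS without replacement, Var(ȳ) = (1 − f)·s²/n with f = n/N = 7415/37922 = 0.19553294.
Var(ȳ) = (1 − 0.19553294)·1360000/7415 = 0.80446706·183.412 = 147.54892.
SE(ȳ) = √(147.54892) = 12.15.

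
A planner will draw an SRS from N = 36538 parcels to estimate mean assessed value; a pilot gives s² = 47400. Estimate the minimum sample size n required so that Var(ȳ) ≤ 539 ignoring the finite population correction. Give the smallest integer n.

88

Without fpc, n₀ = s²/D = 47400/539 = 87.9406.
Rounding up, n = 88.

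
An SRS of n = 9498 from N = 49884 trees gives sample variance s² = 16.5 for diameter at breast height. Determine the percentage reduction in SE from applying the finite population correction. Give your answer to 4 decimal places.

10.0223

f = n/N = 9498/49884 = 0.19040173.
SE_no-fpc = √(s²/n) = 0.041679825; SE_fpc = √((1−f)s²/n) = 0.037502539.
Ratio = √(1−f) = 0.89977679. Reduction = 100·(1 − 0.89977679) = 10.0223%.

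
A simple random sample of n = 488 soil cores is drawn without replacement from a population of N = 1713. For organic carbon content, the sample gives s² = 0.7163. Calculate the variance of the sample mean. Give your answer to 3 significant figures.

0.00105

Under SRS without replacement, Var(ȳ) = (1 − f)·s²/n with f = n/N = 488/1713 = 0.28488033.
Var(ȳ) = (1 − 0.28488033)·0.7163/488 = 0.71511967·0.0014678279 = 0.0010496726.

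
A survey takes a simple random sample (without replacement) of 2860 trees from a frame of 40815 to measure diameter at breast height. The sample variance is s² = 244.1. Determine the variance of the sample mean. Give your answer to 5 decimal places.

0.07937

Under SRS without replacement, Var(ȳ) = (1 − f)·s²/n with f = n/N = 2860/40815 = 0.07007228.
Var(ȳ) = (1 − 0.07007228)·244.1/2860 = 0.92992772·0.08534965 = 0.079369006.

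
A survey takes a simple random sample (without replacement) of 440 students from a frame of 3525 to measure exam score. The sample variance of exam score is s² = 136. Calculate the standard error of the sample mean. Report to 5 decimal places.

0.52011

Under SRS without replacement, Var(ȳ) = (1 − f)·s²/n with f = n/N = 440/3525 = 0.12482270.
Var(ȳ) = (1 − 0.12482270)·136/440 = 0.87517730·0.30909091 = 0.27050935.
SE(ȳ) = √(0.27050935) = 0.52011.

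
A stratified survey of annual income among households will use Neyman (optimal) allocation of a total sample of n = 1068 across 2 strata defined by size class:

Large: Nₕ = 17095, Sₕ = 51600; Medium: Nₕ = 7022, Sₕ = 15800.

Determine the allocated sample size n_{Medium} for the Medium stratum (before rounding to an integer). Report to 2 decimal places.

119.32

Neyman allocation: nₕ = n·NₕSₕ / Σⱼ NⱼSⱼ.
Σ NⱼSⱼ = 17095·51600 + 7022·15800 = 9.930496 × 10^8.
n_{Medium} = 1068·7022·15800 / (9.930496 × 10^8) = 119.32.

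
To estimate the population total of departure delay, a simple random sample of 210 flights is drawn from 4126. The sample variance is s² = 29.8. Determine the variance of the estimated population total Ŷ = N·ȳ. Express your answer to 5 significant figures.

Var(Ŷ) = N²·Var(ȳ) = N²·(1 − n/N)·s²/n.
f = 210/4126 = 0.05089675; Var(ȳ) = 0.94910325·29.8/210 = 0.13468227.
Var(Ŷ) = 4126² · 0.13468227 = 2.2928143 × 10^6.

2.2928 × 10^6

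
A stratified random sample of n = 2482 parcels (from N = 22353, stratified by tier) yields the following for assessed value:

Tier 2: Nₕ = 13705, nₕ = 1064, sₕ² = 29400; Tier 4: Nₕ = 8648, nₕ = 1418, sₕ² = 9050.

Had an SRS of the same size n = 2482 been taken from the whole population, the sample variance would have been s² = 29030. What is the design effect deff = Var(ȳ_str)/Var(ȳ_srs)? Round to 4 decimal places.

Var(ȳ_str) = Σ Wₕ²(1−fₕ)sₕ²/nₕ with Wₕ = Nₕ/22353:
  Tier 2: (13705/22353)²·(1−1064/13705)·29400/1064 = 9.5806404
  Tier 4: (8648/22353)²·(1−1418/8648)·9050/1418 = 0.79864668
  → Var(ȳ_str) = 10.379287.
Var(ȳ_srs) = (1 − 2482/22353)·29030/2482 = 10.397506.
deff = 10.379287 / 10.397506 = 0.9982.

0.9982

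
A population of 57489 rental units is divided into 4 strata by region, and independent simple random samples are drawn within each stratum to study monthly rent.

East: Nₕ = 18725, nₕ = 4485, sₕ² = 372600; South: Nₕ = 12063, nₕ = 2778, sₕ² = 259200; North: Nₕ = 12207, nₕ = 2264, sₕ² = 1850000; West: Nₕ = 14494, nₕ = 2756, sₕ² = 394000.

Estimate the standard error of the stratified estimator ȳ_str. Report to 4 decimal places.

Var(ȳ_str) = Σₕ Wₕ²(1 − fₕ)sₕ²/nₕ with Wₕ = Nₕ/N, N = 57489.
East: Wₕ = 0.32571448; term = 0.32571448²·(1 − 0.23951936)·372600/4485 = 6.7025909.
South: Wₕ = 0.20983145; term = 0.20983145²·(1 − 0.23029097)·259200/2778 = 3.1620627.
North: Wₕ = 0.21233627; term = 0.21233627²·(1 − 0.18546735)·1850000/2264 = 30.009045.
West: Wₕ = 0.25211780; term = 0.25211780²·(1 − 0.19014765)·394000/2756 = 7.3591874.
Sum = 47.232886.
SE = √(47.232886) = 6.8726.

6.8726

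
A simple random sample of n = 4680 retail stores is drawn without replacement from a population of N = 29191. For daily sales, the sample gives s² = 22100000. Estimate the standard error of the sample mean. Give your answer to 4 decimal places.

62.9694

Under SRS without replacement, Var(ȳ) = (1 − f)·s²/n with f = n/N = 4680/29191 = 0.16032339.
Var(ȳ) = (1 − 0.16032339)·22100000/4680 = 0.83967661·4722.2222 = 3965.1396.
SE(ȳ) = √(3965.1396) = 62.9694.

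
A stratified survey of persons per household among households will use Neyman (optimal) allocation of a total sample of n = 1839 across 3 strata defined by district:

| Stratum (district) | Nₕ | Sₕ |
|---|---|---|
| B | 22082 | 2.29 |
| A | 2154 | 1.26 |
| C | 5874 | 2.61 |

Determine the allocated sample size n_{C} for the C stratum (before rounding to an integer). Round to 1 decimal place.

410.9

Neyman allocation: nₕ = n·NₕSₕ / Σⱼ NⱼSⱼ.
Σ NⱼSⱼ = 22082·2.29 + 2154·1.26 + 5874·2.61 = 68612.96.
n_{C} = 1839·5874·2.61 / 68612.96 = 410.9.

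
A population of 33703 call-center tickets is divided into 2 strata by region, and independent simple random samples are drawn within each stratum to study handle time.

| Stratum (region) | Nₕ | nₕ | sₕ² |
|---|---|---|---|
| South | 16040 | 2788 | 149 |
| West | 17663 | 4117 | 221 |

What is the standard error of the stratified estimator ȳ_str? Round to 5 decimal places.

Var(ȳ_str) = Σₕ Wₕ²(1 − fₕ)sₕ²/nₕ with Wₕ = Nₕ/N, N = 33703.
South: Wₕ = 0.47592202; term = 0.47592202²·(1 − 0.17381546)·149/2788 = 0.010000971.
West: Wₕ = 0.52407798; term = 0.52407798²·(1 − 0.23308611)·221/4117 = 0.011307063.
Sum = 0.021308034.
SE = √(0.021308034) = 0.14597.

0.14597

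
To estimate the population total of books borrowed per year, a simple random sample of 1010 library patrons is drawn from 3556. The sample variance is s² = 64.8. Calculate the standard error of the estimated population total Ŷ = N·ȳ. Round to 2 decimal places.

Var(Ŷ) = N²·Var(ȳ) = N²·(1 − n/N)·s²/n.
f = 1010/3556 = 0.28402700; Var(ȳ) = 0.71597300·64.8/1010 = 0.045935694.
Var(Ŷ) = 3556² · 0.045935694 = 580863.1.
SE(Ŷ) = √(580863.1) = 762.14.

762.14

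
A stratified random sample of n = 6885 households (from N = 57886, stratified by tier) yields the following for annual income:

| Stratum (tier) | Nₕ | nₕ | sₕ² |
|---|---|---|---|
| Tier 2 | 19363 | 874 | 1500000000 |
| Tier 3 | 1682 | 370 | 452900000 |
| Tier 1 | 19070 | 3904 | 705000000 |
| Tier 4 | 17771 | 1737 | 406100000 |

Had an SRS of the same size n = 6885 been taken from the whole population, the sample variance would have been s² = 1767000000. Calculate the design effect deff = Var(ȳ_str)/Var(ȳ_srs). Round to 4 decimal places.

0.9713

Var(ȳ_str) = Σ Wₕ²(1−fₕ)sₕ²/nₕ with Wₕ = Nₕ/57886:
  Tier 2: (19363/57886)²·(1−874/19363)·1500000000/874 = 183366
  Tier 3: (1682/57886)²·(1−370/1682)·452900000/370 = 806.14533
  Tier 1: (19070/57886)²·(1−3904/19070)·705000000/3904 = 15586.693
  Tier 4: (17771/57886)²·(1−1737/17771)·406100000/1737 = 19881.074
  → Var(ȳ_str) = 219639.91.
Var(ȳ_srs) = (1 − 6885/57886)·1767000000/6885 = 226119.36.
deff = 219639.91 / 226119.36 = 0.9713.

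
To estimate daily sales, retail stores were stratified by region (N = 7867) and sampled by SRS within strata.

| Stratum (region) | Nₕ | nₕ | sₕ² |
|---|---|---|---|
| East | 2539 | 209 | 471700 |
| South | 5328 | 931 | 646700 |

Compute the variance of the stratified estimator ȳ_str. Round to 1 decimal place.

478.7

Var(ȳ_str) = Σₕ Wₕ²(1 − fₕ)sₕ²/nₕ with Wₕ = Nₕ/N, N = 7867.
East: Wₕ = 0.32274056; term = 0.32274056²·(1 − 0.08231587)·471700/209 = 215.73465.
South: Wₕ = 0.67725944; term = 0.67725944²·(1 − 0.17473724)·646700/931 = 262.93934.
Sum = 478.67399.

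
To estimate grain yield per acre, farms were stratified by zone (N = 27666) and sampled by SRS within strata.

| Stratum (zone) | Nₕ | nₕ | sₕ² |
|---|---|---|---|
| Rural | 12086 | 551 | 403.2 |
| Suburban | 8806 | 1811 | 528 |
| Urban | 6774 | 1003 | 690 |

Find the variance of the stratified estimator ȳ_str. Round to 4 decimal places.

Var(ȳ_str) = Σₕ Wₕ²(1 − fₕ)sₕ²/nₕ with Wₕ = Nₕ/N, N = 27666.
Rural: Wₕ = 0.43685390; term = 0.43685390²·(1 − 0.04558994)·403.2/551 = 0.13328349.
Suburban: Wₕ = 0.31829683; term = 0.31829683²·(1 − 0.20565524)·528/1811 = 0.023463302.
Urban: Wₕ = 0.24484927; term = 0.24484927²·(1 − 0.14806614)·690/1003 = 0.035135948.
Sum = 0.19188274.

0.1919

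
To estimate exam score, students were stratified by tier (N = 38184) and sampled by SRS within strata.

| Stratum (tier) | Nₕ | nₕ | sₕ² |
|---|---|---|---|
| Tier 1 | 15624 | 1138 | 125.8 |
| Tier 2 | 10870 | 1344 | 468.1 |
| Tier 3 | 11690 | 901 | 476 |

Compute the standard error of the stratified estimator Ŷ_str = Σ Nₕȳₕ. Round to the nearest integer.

Var(Ŷ_str) = Σₕ Nₕ²(1 − fₕ)sₕ²/nₕ.
Tier 1: 15624²·(1 − 1138/15624)·125.8/1138 = 2.5019527 × 10^7.
Tier 2: 10870²·(1 − 1344/10870)·468.1/1344 = 3.6064465 × 10^7.
Tier 3: 11690²·(1 − 901/11690)·476/901 = 6.6631235 × 10^7.
Sum = 1.2771523 × 10^8.
SE = √(1.2771523 × 10^8) = 11301.

11301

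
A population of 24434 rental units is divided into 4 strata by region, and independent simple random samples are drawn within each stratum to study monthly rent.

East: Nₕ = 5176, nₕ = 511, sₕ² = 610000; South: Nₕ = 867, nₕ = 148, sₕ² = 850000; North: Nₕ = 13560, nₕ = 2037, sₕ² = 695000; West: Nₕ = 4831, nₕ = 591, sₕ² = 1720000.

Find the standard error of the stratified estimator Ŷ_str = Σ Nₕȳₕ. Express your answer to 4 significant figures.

Var(Ŷ_str) = Σₕ Nₕ²(1 − fₕ)sₕ²/nₕ.
East: 5176²·(1 − 511/5176)·610000/511 = 2.882404 × 10^10.
South: 867²·(1 − 148/867)·850000/148 = 3.5801828 × 10^9.
North: 13560²·(1 − 2037/13560)·695000/2037 = 5.331127 × 10^10.
West: 4831²·(1 − 591/4831)·1720000/591 = 5.9613396 × 10^10.
Sum = 1.4532889 × 10^11.
SE = √(1.4532889 × 10^11) = 381200.

381200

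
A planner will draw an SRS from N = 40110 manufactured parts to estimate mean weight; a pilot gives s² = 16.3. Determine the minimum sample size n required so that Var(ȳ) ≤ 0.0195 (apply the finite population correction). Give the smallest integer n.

819

Without fpc, n₀ = s²/D = 16.3/0.0195 = 835.8974.
With fpc, (1 − n/N)·s²/n ≤ D requires n ≥ n₀/(1 + n₀/N) = 835.8974/(1 + 835.8974/40110) = 818.8328.
Rounding up, n = 819.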